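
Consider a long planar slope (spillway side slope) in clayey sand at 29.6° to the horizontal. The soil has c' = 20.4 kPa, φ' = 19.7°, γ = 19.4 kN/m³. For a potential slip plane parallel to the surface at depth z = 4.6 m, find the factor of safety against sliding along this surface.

For an infinite slope with a slip plane parallel to the surface (no pore pressure): FS = [c' + γz cos²β tanφ'] / [γz sinβ cosβ].
γz = 19.4·4.6 = 89.24 kN/m²
Numerator = 20.4 + 89.24·cos²29.6°·tan19.7° = 20.4 + 89.24·0.7560·0.3581 = 44.557 kPa
Denominator = 89.24·sin29.6°·cos29.6° = 89.24·0.4939·0.8695 = 38.327 kPa
FS = 44.557 / 38.327 = 1.163

FS = 1.16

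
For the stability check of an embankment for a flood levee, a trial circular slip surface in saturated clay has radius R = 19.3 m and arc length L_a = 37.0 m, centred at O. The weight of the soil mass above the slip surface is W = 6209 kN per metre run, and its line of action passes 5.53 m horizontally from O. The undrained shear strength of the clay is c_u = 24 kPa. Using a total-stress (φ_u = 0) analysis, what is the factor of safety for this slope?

FS = 0.50

Taking moments about the centre O, the resisting moment is provided by the undrained shear strength acting along the arc:
M_R = c_u·L_a·R = 24·37.00·19.3 = 17138.4 kN·m/m
M_D = W·d = 6209·5.53 = 34335.8 kN·m/m
FS = M_R / M_D = 17138.4 / 34335.8 = 0.499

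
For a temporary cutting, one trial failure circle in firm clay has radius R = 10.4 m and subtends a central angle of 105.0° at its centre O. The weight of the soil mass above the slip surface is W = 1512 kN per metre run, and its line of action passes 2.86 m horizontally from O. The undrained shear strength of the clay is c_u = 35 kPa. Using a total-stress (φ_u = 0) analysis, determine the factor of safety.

Taking moments about the centre O, the resisting moment is provided by the undrained shear strength acting along the arc:
Arc length L_a = R·θ = 10.4·(105.0°·π/180) = 10.4·1.8326 = 19.06 m
M_R = c_u·L_a·R = 35·19.06·10.4 = 6937.5 kN·m/m
M_D = W·d = 1512·2.86 = 4324.3 kN·m/m
FS = M_R / M_D = 6937.5 / 4324.3 = 1.604

FS = 1.60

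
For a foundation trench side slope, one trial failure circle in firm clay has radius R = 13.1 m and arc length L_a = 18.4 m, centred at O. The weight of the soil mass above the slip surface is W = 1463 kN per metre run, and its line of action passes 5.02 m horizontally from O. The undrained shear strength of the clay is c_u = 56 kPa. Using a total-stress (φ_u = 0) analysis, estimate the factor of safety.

FS = 1.84

Taking moments about the centre O, the resisting moment is provided by the undrained shear strength acting along the arc:
M_R = c_u·L_a·R = 56·18.40·13.1 = 13498.2 kN·m/m
M_D = W·d = 1463·5.02 = 7344.3 kN·m/m
FS = M_R / M_D = 13498.2 / 7344.3 = 1.838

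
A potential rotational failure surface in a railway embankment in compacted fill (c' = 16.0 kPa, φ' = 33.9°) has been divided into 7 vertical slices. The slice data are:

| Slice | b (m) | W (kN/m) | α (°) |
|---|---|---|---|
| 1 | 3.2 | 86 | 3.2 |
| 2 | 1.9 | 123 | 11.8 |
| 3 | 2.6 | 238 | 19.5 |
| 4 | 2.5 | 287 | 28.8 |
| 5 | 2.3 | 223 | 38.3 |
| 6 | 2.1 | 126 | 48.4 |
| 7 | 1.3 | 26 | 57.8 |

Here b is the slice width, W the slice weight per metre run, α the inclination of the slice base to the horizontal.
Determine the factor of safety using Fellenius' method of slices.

FS = 1.89

Ordinary method of slices: FS = Σ[c'·Δl_i + (W_i cosα_i)·tanφ'] / Σ W_i sinα_i, with Δl_i = b_i / cosα_i.
Slice 1: Δl = 3.2/cos3.2° = 3.205 m; N'_1 = 86·cos3.2° = 85.9; c'Δl = 51.28; W sinα = 4.8
Slice 2: Δl = 1.9/cos11.8° = 1.941 m; N'_2 = 123·cos11.8° = 120.4; c'Δl = 31.06; W sinα = 25.2
Slice 3: Δl = 2.6/cos19.5° = 2.758 m; N'_3 = 238·cos19.5° = 224.3; c'Δl = 44.13; W sinα = 79.4
Slice 4: Δl = 2.5/cos28.8° = 2.853 m; N'_4 = 287·cos28.8° = 251.5; c'Δl = 45.65; W sinα = 138.3
Slice 5: Δl = 2.3/cos38.3° = 2.931 m; N'_5 = 223·cos38.3° = 175.0; c'Δl = 46.89; W sinα = 138.2
Slice 6: Δl = 2.1/cos48.4° = 3.163 m; N'_6 = 126·cos48.4° = 83.7; c'Δl = 50.61; W sinα = 94.2
Slice 7: Δl = 1.3/cos57.8° = 2.440 m; N'_7 = 26·cos57.8° = 13.9; c'Δl = 39.03; W sinα = 22.0
Σc'Δl = 308.6 kN/m; ΣN' = 954.6 kN/m; ΣW sinα = 502.1 kN/m
Resisting = 308.6 + 954.6·tan33.9° = 308.6 + 641.5 = 950.1 kN/m
FS = 950.1 / 502.1 = 1.892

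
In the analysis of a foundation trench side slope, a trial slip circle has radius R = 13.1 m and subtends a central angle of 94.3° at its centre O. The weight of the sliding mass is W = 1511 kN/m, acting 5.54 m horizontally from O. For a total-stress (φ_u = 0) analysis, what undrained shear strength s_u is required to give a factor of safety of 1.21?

FS = s_u·L_a·R / (W·d), so s_u = FS·W·d / (L_a·R).
Arc length L_a = R·θ = 13.1·(94.3°·π/180) = 13.1·1.6458 = 21.56 m
s_u = 1.21·1511·5.54 / (21.56·13.1) = 10128.8 / 282.44 = 35.86 kPa

s_u = 35.9 kPa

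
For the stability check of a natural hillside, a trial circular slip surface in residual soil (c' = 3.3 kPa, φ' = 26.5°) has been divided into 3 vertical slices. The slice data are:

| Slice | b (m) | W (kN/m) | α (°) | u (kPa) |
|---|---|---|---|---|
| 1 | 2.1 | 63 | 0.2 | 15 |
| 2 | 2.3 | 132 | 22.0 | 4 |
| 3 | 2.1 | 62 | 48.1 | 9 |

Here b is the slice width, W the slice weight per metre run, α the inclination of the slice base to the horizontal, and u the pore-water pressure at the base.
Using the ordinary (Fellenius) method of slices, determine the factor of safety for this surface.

Ordinary method of slices: FS = Σ[c'·Δl_i + (W_i cosα_i − u_i·Δl_i)·tanφ'] / Σ W_i sinα_i, with Δl_i = b_i / cosα_i.
Slice 1: Δl = 2.1/cos0.2° = 2.100 m; N'_1 = 63·cos0.2° − 15·2.100 = 31.5; c'Δl = 6.93; W sinα = 0.2
Slice 2: Δl = 2.3/cos22.0° = 2.481 m; N'_2 = 132·cos22.0° − 4·2.481 = 112.5; c'Δl = 8.19; W sinα = 49.4
Slice 3: Δl = 2.1/cos48.1° = 3.145 m; N'_3 = 62·cos48.1° − 9·3.145 = 13.1; c'Δl = 10.38; W sinα = 46.1
Σc'Δl = 25.5 kN/m; ΣN' = 157.1 kN/m; ΣW sinα = 95.8 kN/m
Resisting = 25.5 + 157.1·tan26.5° = 25.5 + 78.3 = 103.8 kN/m
FS = 103.8 / 95.8 = 1.083

FS = 1.08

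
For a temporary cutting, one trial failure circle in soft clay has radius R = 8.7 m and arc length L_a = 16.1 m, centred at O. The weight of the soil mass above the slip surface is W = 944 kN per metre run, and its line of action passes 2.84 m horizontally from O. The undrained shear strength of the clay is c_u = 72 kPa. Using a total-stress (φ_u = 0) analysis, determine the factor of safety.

Taking moments about the centre O, the resisting moment is provided by the undrained shear strength acting along the arc:
M_R = c_u·L_a·R = 72·16.10·8.7 = 10085.0 kN·m/m
M_D = W·d = 944·2.84 = 2681.0 kN·m/m
FS = M_R / M_D = 10085.0 / 2681.0 = 3.762

FS = 3.76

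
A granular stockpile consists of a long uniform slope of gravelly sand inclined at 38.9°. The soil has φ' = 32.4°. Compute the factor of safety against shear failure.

FS = 0.79

For a dry cohesionless infinite slope the factor of safety is FS = tanφ' / tanβ.
FS = tan32.4° / tan38.9° = 0.6346 / 0.8069 = 0.786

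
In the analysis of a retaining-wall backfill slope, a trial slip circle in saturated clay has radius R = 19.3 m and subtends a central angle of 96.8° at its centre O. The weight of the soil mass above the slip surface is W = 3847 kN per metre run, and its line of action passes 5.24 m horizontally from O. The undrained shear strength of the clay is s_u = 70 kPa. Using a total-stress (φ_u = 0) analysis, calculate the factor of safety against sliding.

FS = 2.19

Taking moments about the centre O, the resisting moment is provided by the undrained shear strength acting along the arc:
Arc length L_a = R·θ = 19.3·(96.8°·π/180) = 19.3·1.6895 = 32.61 m
M_R = s_u·L_a·R = 70·32.61·19.3 = 44052.0 kN·m/m
M_D = W·d = 3847·5.24 = 20158.3 kN·m/m
FS = M_R / M_D = 44052.0 / 20158.3 = 2.185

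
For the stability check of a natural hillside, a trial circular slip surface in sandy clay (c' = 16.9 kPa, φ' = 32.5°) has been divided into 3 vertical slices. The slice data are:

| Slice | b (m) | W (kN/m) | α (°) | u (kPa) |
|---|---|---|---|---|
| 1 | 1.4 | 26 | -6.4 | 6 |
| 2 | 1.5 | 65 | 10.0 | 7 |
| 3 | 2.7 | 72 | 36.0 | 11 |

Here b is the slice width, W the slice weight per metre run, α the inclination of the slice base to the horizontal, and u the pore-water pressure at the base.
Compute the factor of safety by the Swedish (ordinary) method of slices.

Ordinary method of slices: FS = Σ[c'·Δl_i + (W_i cosα_i − u_i·Δl_i)·tanφ'] / Σ W_i sinα_i, with Δl_i = b_i / cosα_i.
Slice 1: Δl = 1.4/cos(-6.4°) = 1.409 m; N'_1 = 26·cos(-6.4°) − 6·1.409 = 17.4; c'Δl = 23.81; W sinα = -2.9
Slice 2: Δl = 1.5/cos10.0° = 1.523 m; N'_2 = 65·cos10.0° − 7·1.523 = 53.4; c'Δl = 25.74; W sinα = 11.3
Slice 3: Δl = 2.7/cos36.0° = 3.337 m; N'_3 = 72·cos36.0° − 11·3.337 = 21.5; c'Δl = 56.40; W sinα = 42.3
Σc'Δl = 106.0 kN/m; ΣN' = 92.3 kN/m; ΣW sinα = 50.7 kN/m
Resisting = 106.0 + 92.3·tan32.5° = 106.0 + 58.8 = 164.7 kN/m
FS = 164.7 / 50.7 = 3.249

FS = 3.25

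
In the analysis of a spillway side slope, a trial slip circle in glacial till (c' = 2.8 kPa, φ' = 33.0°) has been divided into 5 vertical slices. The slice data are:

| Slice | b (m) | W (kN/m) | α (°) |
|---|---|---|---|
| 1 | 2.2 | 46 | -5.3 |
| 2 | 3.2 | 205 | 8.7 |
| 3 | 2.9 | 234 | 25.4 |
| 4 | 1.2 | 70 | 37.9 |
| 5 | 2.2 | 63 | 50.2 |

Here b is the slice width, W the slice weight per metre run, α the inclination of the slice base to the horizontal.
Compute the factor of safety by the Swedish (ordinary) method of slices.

FS = 1.82

Ordinary method of slices: FS = Σ[c'·Δl_i + (W_i cosα_i)·tanφ'] / Σ W_i sinα_i, with Δl_i = b_i / cosα_i.
Slice 1: Δl = 2.2/cos(-5.3°) = 2.209 m; N'_1 = 46·cos(-5.3°) = 45.8; c'Δl = 6.19; W sinα = -4.2
Slice 2: Δl = 3.2/cos8.7° = 3.237 m; N'_2 = 205·cos8.7° = 202.6; c'Δl = 9.06; W sinα = 31.0
Slice 3: Δl = 2.9/cos25.4° = 3.210 m; N'_3 = 234·cos25.4° = 211.4; c'Δl = 8.99; W sinα = 100.4
Slice 4: Δl = 1.2/cos37.9° = 1.521 m; N'_4 = 70·cos37.9° = 55.2; c'Δl = 4.26; W sinα = 43.0
Slice 5: Δl = 2.2/cos50.2° = 3.437 m; N'_5 = 63·cos50.2° = 40.3; c'Δl = 9.62; W sinα = 48.4
Σc'Δl = 38.1 kN/m; ΣN' = 555.4 kN/m; ΣW sinα = 218.5 kN/m
Resisting = 38.1 + 555.4·tan33.0° = 38.1 + 360.7 = 398.8 kN/m
FS = 398.8 / 218.5 = 1.825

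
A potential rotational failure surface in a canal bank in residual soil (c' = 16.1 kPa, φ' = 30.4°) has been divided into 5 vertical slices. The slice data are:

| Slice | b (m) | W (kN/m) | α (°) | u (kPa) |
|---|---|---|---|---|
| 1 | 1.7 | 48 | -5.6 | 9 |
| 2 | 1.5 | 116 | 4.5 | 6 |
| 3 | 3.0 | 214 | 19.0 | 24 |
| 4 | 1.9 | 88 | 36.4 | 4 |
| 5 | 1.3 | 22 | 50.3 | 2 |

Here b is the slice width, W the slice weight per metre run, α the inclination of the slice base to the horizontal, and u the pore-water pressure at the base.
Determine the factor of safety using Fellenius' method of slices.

Ordinary method of slices: FS = Σ[c'·Δl_i + (W_i cosα_i − u_i·Δl_i)·tanφ'] / Σ W_i sinα_i, with Δl_i = b_i / cosα_i.
Slice 1: Δl = 1.7/cos(-5.6°) = 1.708 m; N'_1 = 48·cos(-5.6°) − 9·1.708 = 32.4; c'Δl = 27.50; W sinα = -4.7
Slice 2: Δl = 1.5/cos4.5° = 1.505 m; N'_2 = 116·cos4.5° − 6·1.505 = 106.6; c'Δl = 24.22; W sinα = 9.1
Slice 3: Δl = 3.0/cos19.0° = 3.173 m; N'_3 = 214·cos19.0° − 24·3.173 = 126.2; c'Δl = 51.08; W sinα = 69.7
Slice 4: Δl = 1.9/cos36.4° = 2.361 m; N'_4 = 88·cos36.4° − 4·2.361 = 61.4; c'Δl = 38.01; W sinα = 52.2
Slice 5: Δl = 1.3/cos50.3° = 2.035 m; N'_5 = 22·cos50.3° − 2·2.035 = 10.0; c'Δl = 32.77; W sinα = 16.9
Σc'Δl = 173.6 kN/m; ΣN' = 336.6 kN/m; ΣW sinα = 143.2 kN/m
Resisting = 173.6 + 336.6·tan30.4° = 173.6 + 197.5 = 371.0 kN/m
FS = 371.0 / 143.2 = 2.590

FS = 2.59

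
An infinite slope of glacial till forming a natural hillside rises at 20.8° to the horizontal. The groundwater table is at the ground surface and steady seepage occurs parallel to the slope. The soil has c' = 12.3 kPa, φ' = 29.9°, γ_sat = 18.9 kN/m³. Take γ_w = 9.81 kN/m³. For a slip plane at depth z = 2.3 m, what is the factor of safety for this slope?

FS = 1.58

With seepage parallel to the slope and the water table at the surface, the effective normal stress on the slip plane uses the buoyant unit weight γ' = γ_sat − γ_w while the driving shear stress uses γ_sat:
FS = [c' + γ' z cos²β tanφ'] / [γ_sat z sinβ cosβ]
γ' = 18.9 − 9.81 = 9.09 kN/m³
Numerator = 12.3 + 9.09·2.3·cos²20.8°·tan29.9° = 12.3 + 9.09·2.3·0.8739·0.5750 = 22.806 kPa
Denominator = 18.9·2.3·sin20.8°·cos20.8° = 18.9·2.3·0.3551·0.9348 = 14.430 kPa
FS = 22.806 / 14.430 = 1.580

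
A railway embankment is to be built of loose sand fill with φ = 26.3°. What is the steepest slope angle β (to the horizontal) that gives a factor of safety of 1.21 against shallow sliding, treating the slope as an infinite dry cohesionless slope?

For an infinite dry cohesionless slope FS = tanφ/tanβ, so tanβ = tanφ / FS.
tanβ = tan26.3° / 1.21 = 0.4942 / 1.21 = 0.4085
β = arctan(0.4085) = 22.22°

β = 22.2°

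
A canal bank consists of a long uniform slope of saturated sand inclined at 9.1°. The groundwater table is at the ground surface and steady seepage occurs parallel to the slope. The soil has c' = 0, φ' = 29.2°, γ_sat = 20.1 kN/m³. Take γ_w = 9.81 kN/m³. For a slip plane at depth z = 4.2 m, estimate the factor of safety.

With seepage parallel to the slope and the water table at the surface, the effective normal stress on the slip plane uses the buoyant unit weight γ' = γ_sat − γ_w while the driving shear stress uses γ_sat:
FS = [c' + γ' z cos²β tanφ'] / [γ_sat z sinβ cosβ]
(For c' = 0 this reduces to FS = (γ'/γ_sat)·tanφ'/tanβ.)
γ' = 20.1 − 9.81 = 10.29 kN/m³
Numerator = 0.0 + 10.29·4.2·cos²9.1°·tan29.2° = 0.0 + 10.29·4.2·0.9750·0.5589 = 23.550 kPa
Denominator = 20.1·4.2·sin9.1°·cos9.1° = 20.1·4.2·0.1582·0.9874 = 13.184 kPa
FS = 23.550 / 13.184 = 1.786

FS = 1.79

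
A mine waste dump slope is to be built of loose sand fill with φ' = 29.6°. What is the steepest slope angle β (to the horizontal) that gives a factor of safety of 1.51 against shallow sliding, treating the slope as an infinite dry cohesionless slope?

For an infinite dry cohesionless slope FS = tanφ'/tanβ, so tanβ = tanφ' / FS.
tanβ = tan29.6° / 1.51 = 0.5681 / 1.51 = 0.3762
β = arctan(0.3762) = 20.62°

β = 20.6°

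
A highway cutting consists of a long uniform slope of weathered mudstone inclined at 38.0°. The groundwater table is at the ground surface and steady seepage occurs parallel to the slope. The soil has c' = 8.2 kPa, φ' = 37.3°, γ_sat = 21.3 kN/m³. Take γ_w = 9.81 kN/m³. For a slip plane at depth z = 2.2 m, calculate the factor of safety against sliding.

With seepage parallel to the slope and the water table at the surface, the effective normal stress on the slip plane uses the buoyant unit weight γ' = γ_sat − γ_w while the driving shear stress uses γ_sat:
FS = [c' + γ' z cos²β tanφ'] / [γ_sat z sinβ cosβ]
γ' = 21.3 − 9.81 = 11.49 kN/m³
Numerator = 8.2 + 11.49·2.2·cos²38.0°·tan37.3° = 8.2 + 11.49·2.2·0.6210·0.7618 = 20.158 kPa
Denominator = 21.3·2.2·sin38.0°·cos38.0° = 21.3·2.2·0.6157·0.7880 = 22.734 kPa
FS = 20.158 / 22.734 = 0.887

FS = 0.89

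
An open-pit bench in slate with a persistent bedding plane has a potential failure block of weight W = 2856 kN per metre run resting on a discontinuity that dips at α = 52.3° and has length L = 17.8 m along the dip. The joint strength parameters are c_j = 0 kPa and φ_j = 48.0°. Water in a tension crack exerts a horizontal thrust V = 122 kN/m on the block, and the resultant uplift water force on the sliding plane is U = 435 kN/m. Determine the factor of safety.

FS = 0.58

Resolving the block weight along and normal to the plane and applying the Mohr–Coulomb strength on the joint:
N' = W cosα − U − V sinα = 2856·cos52.3° − 435 − 122·sin52.3° = 1215.0 kN/m
Driving force T = W sinα + V cosα = 2856·sin52.3° + 122·cos52.3° = 2334.3 kN/m
Resisting force R = c_j·L + N'·tanφ_j = 0·17.8 + 1215.0·tan48.0° = 0.0 + 1349.4 = 1349.4 kN/m
FS = R / T = 1349.4 / 2334.3 = 0.578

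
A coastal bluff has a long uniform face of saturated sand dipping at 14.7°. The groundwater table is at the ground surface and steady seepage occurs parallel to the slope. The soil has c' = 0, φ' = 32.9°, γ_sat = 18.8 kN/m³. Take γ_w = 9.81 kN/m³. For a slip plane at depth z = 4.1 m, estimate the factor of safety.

FS = 1.18

With seepage parallel to the slope and the water table at the surface, the effective normal stress on the slip plane uses the buoyant unit weight γ' = γ_sat − γ_w while the driving shear stress uses γ_sat:
FS = [c' + γ' z cos²β tanφ'] / [γ_sat z sinβ cosβ]
(For c' = 0 this reduces to FS = (γ'/γ_sat)·tanφ'/tanβ.)
γ' = 18.8 − 9.81 = 8.99 kN/m³
Numerator = 0.0 + 8.99·4.1·cos²14.7°·tan32.9° = 0.0 + 8.99·4.1·0.9356·0.6469 = 22.310 kPa
Denominator = 18.8·4.1·sin14.7°·cos14.7° = 18.8·4.1·0.2538·0.9673 = 18.919 kPa
FS = 22.310 / 18.919 = 1.179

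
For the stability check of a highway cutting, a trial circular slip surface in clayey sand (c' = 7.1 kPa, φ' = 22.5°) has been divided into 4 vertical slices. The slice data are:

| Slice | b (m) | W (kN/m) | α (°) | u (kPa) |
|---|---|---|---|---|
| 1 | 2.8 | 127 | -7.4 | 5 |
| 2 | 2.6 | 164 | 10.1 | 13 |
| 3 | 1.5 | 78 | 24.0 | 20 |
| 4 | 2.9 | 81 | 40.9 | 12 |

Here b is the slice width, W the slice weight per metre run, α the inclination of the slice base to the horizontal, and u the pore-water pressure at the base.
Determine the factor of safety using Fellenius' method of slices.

Ordinary method of slices: FS = Σ[c'·Δl_i + (W_i cosα_i − u_i·Δl_i)·tanφ'] / Σ W_i sinα_i, with Δl_i = b_i / cosα_i.
Slice 1: Δl = 2.8/cos(-7.4°) = 2.824 m; N'_1 = 127·cos(-7.4°) − 5·2.824 = 111.8; c'Δl = 20.05; W sinα = -16.4
Slice 2: Δl = 2.6/cos10.1° = 2.641 m; N'_2 = 164·cos10.1° − 13·2.641 = 127.1; c'Δl = 18.75; W sinα = 28.8
Slice 3: Δl = 1.5/cos24.0° = 1.642 m; N'_3 = 78·cos24.0° − 20·1.642 = 38.4; c'Δl = 11.66; W sinα = 31.7
Slice 4: Δl = 2.9/cos40.9° = 3.837 m; N'_4 = 81·cos40.9° − 12·3.837 = 15.2; c'Δl = 27.24; W sinα = 53.0
Σc'Δl = 77.7 kN/m; ΣN' = 292.6 kN/m; ΣW sinα = 97.2 kN/m
Resisting = 77.7 + 292.6·tan22.5° = 77.7 + 121.2 = 198.9 kN/m
FS = 198.9 / 97.2 = 2.047

FS = 2.05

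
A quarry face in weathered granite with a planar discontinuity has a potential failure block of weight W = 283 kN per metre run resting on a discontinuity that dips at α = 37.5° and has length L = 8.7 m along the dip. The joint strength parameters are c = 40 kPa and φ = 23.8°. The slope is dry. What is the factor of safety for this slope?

FS = 2.59

Resolving the block weight along and normal to the plane and applying the Mohr–Coulomb strength on the joint:
N' = W cosα = 283·cos37.5° = 224.5 kN/m
Driving force T = W sinα = 283·sin37.5° = 172.3 kN/m
Resisting force R = c·L + N'·tanφ = 40·8.7 + 224.5·tan23.8° = 348.0 + 99.0 = 447.0 kN/m
FS = R / T = 447.0 / 172.3 = 2.595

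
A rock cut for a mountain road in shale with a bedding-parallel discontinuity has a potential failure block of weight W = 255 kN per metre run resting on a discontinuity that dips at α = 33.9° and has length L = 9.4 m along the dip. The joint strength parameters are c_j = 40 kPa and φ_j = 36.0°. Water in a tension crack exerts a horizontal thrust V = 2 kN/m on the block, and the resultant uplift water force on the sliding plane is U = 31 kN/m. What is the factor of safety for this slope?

FS = 3.52

Resolving the block weight along and normal to the plane and applying the Mohr–Coulomb strength on the joint:
N' = W cosα − U − V sinα = 255·cos33.9° − 31 − 2·sin33.9° = 179.5 kN/m
Driving force T = W sinα + V cosα = 255·sin33.9° + 2·cos33.9° = 143.9 kN/m
Resisting force R = c_j·L + N'·tanφ_j = 40·9.4 + 179.5·tan36.0° = 376.0 + 130.4 = 506.4 kN/m
FS = R / T = 506.4 / 143.9 = 3.520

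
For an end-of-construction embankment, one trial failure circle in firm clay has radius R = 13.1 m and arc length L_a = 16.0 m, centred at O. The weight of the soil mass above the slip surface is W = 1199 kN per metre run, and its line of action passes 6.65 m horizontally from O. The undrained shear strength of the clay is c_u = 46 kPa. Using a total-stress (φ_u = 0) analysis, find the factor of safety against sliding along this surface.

Taking moments about the centre O, the resisting moment is provided by the undrained shear strength acting along the arc:
M_R = c_u·L_a·R = 46·16.00·13.1 = 9641.6 kN·m/m
M_D = W·d = 1199·6.65 = 7973.4 kN·m/m
FS = M_R / M_D = 9641.6 / 7973.4 = 1.209

FS = 1.21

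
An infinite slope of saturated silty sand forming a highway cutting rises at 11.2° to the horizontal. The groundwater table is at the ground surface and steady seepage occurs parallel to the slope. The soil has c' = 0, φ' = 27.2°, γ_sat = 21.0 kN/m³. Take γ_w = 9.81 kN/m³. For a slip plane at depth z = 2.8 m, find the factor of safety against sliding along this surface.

FS = 1.38

With seepage parallel to the slope and the water table at the surface, the effective normal stress on the slip plane uses the buoyant unit weight γ' = γ_sat − γ_w while the driving shear stress uses γ_sat:
FS = [c' + γ' z cos²β tanφ'] / [γ_sat z sinβ cosβ]
(For c' = 0 this reduces to FS = (γ'/γ_sat)·tanφ'/tanβ.)
γ' = 21.0 − 9.81 = 11.19 kN/m³
Numerator = 0.0 + 11.19·2.8·cos²11.2°·tan27.2° = 0.0 + 11.19·2.8·0.9623·0.5139 = 15.495 kPa
Denominator = 21.0·2.8·sin11.2°·cos11.2° = 21.0·2.8·0.1942·0.9810 = 11.203 kPa
FS = 15.495 / 11.203 = 1.383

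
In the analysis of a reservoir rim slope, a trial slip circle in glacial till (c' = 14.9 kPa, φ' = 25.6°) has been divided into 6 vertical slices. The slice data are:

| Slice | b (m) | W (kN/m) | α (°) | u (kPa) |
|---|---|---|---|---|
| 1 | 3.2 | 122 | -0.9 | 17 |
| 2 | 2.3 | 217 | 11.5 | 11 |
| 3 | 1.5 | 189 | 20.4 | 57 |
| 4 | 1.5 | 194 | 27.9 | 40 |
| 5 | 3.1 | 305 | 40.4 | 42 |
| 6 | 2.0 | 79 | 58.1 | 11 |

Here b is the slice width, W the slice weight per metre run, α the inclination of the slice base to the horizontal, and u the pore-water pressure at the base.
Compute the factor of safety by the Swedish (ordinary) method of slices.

FS = 1.06

Ordinary method of slices: FS = Σ[c'·Δl_i + (W_i cosα_i − u_i·Δl_i)·tanφ'] / Σ W_i sinα_i, with Δl_i = b_i / cosα_i.
Slice 1: Δl = 3.2/cos(-0.9°) = 3.200 m; N'_1 = 122·cos(-0.9°) − 17·3.200 = 67.6; c'Δl = 47.69; W sinα = -1.9
Slice 2: Δl = 2.3/cos11.5° = 2.347 m; N'_2 = 217·cos11.5° − 11·2.347 = 186.8; c'Δl = 34.97; W sinα = 43.3
Slice 3: Δl = 1.5/cos20.4° = 1.600 m; N'_3 = 189·cos20.4° − 57·1.600 = 85.9; c'Δl = 23.85; W sinα = 65.9
Slice 4: Δl = 1.5/cos27.9° = 1.697 m; N'_4 = 194·cos27.9° − 40·1.697 = 103.6; c'Δl = 25.29; W sinα = 90.8
Slice 5: Δl = 3.1/cos40.4° = 4.071 m; N'_5 = 305·cos40.4° − 42·4.071 = 61.3; c'Δl = 60.65; W sinα = 197.7
Slice 6: Δl = 2.0/cos58.1° = 3.785 m; N'_6 = 79·cos58.1° − 11·3.785 = 0.1; c'Δl = 56.39; W sinα = 67.1
Σc'Δl = 248.8 kN/m; ΣN' = 505.3 kN/m; ΣW sinα = 462.8 kN/m
Resisting = 248.8 + 505.3·tan25.6° = 248.8 + 242.1 = 490.9 kN/m
FS = 490.9 / 462.8 = 1.061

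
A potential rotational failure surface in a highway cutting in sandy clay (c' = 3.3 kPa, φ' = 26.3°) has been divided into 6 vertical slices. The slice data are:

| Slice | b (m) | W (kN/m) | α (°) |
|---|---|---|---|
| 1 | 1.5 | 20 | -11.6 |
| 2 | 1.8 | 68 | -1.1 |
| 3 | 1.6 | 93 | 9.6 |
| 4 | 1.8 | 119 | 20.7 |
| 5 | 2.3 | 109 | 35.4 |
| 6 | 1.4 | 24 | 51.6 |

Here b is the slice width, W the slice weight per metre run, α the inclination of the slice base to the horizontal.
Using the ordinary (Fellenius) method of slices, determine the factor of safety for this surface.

FS = 1.75

Ordinary method of slices: FS = Σ[c'·Δl_i + (W_i cosα_i)·tanφ'] / Σ W_i sinα_i, with Δl_i = b_i / cosα_i.
Slice 1: Δl = 1.5/cos(-11.6°) = 1.531 m; N'_1 = 20·cos(-11.6°) = 19.6; c'Δl = 5.05; W sinα = -4.0
Slice 2: Δl = 1.8/cos(-1.1°) = 1.800 m; N'_2 = 68·cos(-1.1°) = 68.0; c'Δl = 5.94; W sinα = -1.3
Slice 3: Δl = 1.6/cos9.6° = 1.623 m; N'_3 = 93·cos9.6° = 91.7; c'Δl = 5.35; W sinα = 15.5
Slice 4: Δl = 1.8/cos20.7° = 1.924 m; N'_4 = 119·cos20.7° = 111.3; c'Δl = 6.35; W sinα = 42.1
Slice 5: Δl = 2.3/cos35.4° = 2.822 m; N'_5 = 109·cos35.4° = 88.8; c'Δl = 9.31; W sinα = 63.1
Slice 6: Δl = 1.4/cos51.6° = 2.254 m; N'_6 = 24·cos51.6° = 14.9; c'Δl = 7.44; W sinα = 18.8
Σc'Δl = 39.4 kN/m; ΣN' = 394.4 kN/m; ΣW sinα = 134.2 kN/m
Resisting = 39.4 + 394.4·tan26.3° = 39.4 + 194.9 = 234.3 kN/m
FS = 234.3 / 134.2 = 1.746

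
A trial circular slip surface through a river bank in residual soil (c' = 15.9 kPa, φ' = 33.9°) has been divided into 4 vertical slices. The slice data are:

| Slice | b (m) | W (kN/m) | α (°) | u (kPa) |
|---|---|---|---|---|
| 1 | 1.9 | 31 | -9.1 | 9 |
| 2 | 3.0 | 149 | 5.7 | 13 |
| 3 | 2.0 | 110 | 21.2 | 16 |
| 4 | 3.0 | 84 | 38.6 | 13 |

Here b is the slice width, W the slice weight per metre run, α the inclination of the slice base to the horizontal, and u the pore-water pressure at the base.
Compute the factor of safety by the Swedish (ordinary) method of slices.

Ordinary method of slices: FS = Σ[c'·Δl_i + (W_i cosα_i − u_i·Δl_i)·tanφ'] / Σ W_i sinα_i, with Δl_i = b_i / cosα_i.
Slice 1: Δl = 1.9/cos(-9.1°) = 1.924 m; N'_1 = 31·cos(-9.1°) − 9·1.924 = 13.3; c'Δl = 30.60; W sinα = -4.9
Slice 2: Δl = 3.0/cos5.7° = 3.015 m; N'_2 = 149·cos5.7° − 13·3.015 = 109.1; c'Δl = 47.94; W sinα = 14.8
Slice 3: Δl = 2.0/cos21.2° = 2.145 m; N'_3 = 110·cos21.2° − 16·2.145 = 68.2; c'Δl = 34.11; W sinα = 39.8
Slice 4: Δl = 3.0/cos38.6° = 3.839 m; N'_4 = 84·cos38.6° − 13·3.839 = 15.7; c'Δl = 61.03; W sinα = 52.4
Σc'Δl = 173.7 kN/m; ΣN' = 206.3 kN/m; ΣW sinα = 102.1 kN/m
Resisting = 173.7 + 206.3·tan33.9° = 173.7 + 138.7 = 312.3 kN/m
FS = 312.3 / 102.1 = 3.060

FS = 3.06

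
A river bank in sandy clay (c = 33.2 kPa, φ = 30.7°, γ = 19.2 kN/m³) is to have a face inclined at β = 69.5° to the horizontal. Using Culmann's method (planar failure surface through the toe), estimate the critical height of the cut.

Culmann's analysis gives the critical failure plane at α_cr = (β + φ)/2 = (69.5 + 30.7)/2 = 50.1°, and the critical height
H_c = (4c/γ) · sinβ cosφ / [1 − cos(β − φ)]
    = (4·33.2/19.2) · sin69.5°·cos30.7° / [1 − cos(38.8°)]
    = 6.917 · 0.9367·0.8599 / [1 − 0.7793]
    = 6.917 · 0.8054 / 0.2207
    = 25.25 m

H_c = 25.25 m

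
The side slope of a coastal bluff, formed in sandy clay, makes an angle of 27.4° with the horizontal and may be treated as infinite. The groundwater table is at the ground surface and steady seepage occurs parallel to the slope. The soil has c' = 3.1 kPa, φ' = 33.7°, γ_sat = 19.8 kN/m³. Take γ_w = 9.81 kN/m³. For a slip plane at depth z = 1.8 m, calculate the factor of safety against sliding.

With seepage parallel to the slope and the water table at the surface, the effective normal stress on the slip plane uses the buoyant unit weight γ' = γ_sat − γ_w while the driving shear stress uses γ_sat:
FS = [c' + γ' z cos²β tanφ'] / [γ_sat z sinβ cosβ]
γ' = 19.8 − 9.81 = 9.99 kN/m³
Numerator = 3.1 + 9.99·1.8·cos²27.4°·tan33.7° = 3.1 + 9.99·1.8·0.7882·0.6669 = 12.553 kPa
Denominator = 19.8·1.8·sin27.4°·cos27.4° = 19.8·1.8·0.4602·0.8878 = 14.562 kPa
FS = 12.553 / 14.562 = 0.862

FS = 0.86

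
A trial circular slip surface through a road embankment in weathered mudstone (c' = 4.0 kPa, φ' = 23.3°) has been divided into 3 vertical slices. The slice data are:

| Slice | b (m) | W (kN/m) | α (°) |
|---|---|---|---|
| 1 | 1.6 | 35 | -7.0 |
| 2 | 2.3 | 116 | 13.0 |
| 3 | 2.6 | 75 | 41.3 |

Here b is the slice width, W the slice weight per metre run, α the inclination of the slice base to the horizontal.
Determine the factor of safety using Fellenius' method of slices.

Ordinary method of slices: FS = Σ[c'·Δl_i + (W_i cosα_i)·tanφ'] / Σ W_i sinα_i, with Δl_i = b_i / cosα_i.
Slice 1: Δl = 1.6/cos(-7.0°) = 1.612 m; N'_1 = 35·cos(-7.0°) = 34.7; c'Δl = 6.45; W sinα = -4.3
Slice 2: Δl = 2.3/cos13.0° = 2.360 m; N'_2 = 116·cos13.0° = 113.0; c'Δl = 9.44; W sinα = 26.1
Slice 3: Δl = 2.6/cos41.3° = 3.461 m; N'_3 = 75·cos41.3° = 56.3; c'Δl = 13.84; W sinα = 49.5
Σc'Δl = 29.7 kN/m; ΣN' = 204.1 kN/m; ΣW sinα = 71.3 kN/m
Resisting = 29.7 + 204.1·tan23.3° = 29.7 + 87.9 = 117.6 kN/m
FS = 117.6 / 71.3 = 1.649

FS = 1.65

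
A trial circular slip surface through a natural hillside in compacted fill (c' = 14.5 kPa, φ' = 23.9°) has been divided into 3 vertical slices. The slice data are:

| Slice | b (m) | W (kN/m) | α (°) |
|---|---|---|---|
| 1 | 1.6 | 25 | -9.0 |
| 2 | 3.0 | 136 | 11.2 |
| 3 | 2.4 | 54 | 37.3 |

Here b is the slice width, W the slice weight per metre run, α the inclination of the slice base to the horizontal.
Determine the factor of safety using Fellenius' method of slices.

FS = 3.63

Ordinary method of slices: FS = Σ[c'·Δl_i + (W_i cosα_i)·tanφ'] / Σ W_i sinα_i, with Δl_i = b_i / cosα_i.
Slice 1: Δl = 1.6/cos(-9.0°) = 1.620 m; N'_1 = 25·cos(-9.0°) = 24.7; c'Δl = 23.49; W sinα = -3.9
Slice 2: Δl = 3.0/cos11.2° = 3.058 m; N'_2 = 136·cos11.2° = 133.4; c'Δl = 44.34; W sinα = 26.4
Slice 3: Δl = 2.4/cos37.3° = 3.017 m; N'_3 = 54·cos37.3° = 43.0; c'Δl = 43.75; W sinα = 32.7
Σc'Δl = 111.6 kN/m; ΣN' = 201.1 kN/m; ΣW sinα = 55.2 kN/m
Resisting = 111.6 + 201.1·tan23.9° = 111.6 + 89.1 = 200.7 kN/m
FS = 200.7 / 55.2 = 3.634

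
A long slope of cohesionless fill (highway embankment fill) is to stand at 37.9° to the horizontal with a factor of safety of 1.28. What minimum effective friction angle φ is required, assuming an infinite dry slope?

φ = 44.9°

FS = tanφ/tanβ ⇒ tanφ = FS · tanβ = 1.28 · tan37.9° = 0.9965
φ = arctan(0.9965) = 44.90°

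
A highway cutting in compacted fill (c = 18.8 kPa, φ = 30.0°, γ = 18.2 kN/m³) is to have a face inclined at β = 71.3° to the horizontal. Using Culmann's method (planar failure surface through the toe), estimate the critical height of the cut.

Culmann's analysis gives the critical failure plane at α_cr = (β + φ)/2 = (71.3 + 30.0)/2 = 50.6°, and the critical height
H_c = (4c/γ) · sinβ cosφ / [1 − cos(β − φ)]
    = (4·18.8/18.2) · sin71.3°·cos30.0° / [1 − cos(41.3°)]
    = 4.132 · 0.9472·0.8660 / [1 − 0.7513]
    = 4.132 · 0.8203 / 0.2487
    = 13.63 m

H_c = 13.63 m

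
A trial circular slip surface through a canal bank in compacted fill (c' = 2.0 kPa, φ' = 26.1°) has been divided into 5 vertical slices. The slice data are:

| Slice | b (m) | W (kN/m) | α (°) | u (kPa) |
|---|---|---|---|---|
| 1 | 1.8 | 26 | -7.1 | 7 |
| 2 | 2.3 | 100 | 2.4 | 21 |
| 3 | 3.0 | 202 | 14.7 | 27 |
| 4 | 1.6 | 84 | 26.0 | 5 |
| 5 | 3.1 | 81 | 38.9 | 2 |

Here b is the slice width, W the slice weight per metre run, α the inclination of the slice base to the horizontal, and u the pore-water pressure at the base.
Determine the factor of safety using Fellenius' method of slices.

FS = 1.23

Ordinary method of slices: FS = Σ[c'·Δl_i + (W_i cosα_i − u_i·Δl_i)·tanφ'] / Σ W_i sinα_i, with Δl_i = b_i / cosα_i.
Slice 1: Δl = 1.8/cos(-7.1°) = 1.814 m; N'_1 = 26·cos(-7.1°) − 7·1.814 = 13.1; c'Δl = 3.63; W sinα = -3.2
Slice 2: Δl = 2.3/cos2.4° = 2.302 m; N'_2 = 100·cos2.4° − 21·2.302 = 51.6; c'Δl = 4.60; W sinα = 4.2
Slice 3: Δl = 3.0/cos14.7° = 3.102 m; N'_3 = 202·cos14.7° − 27·3.102 = 111.6; c'Δl = 6.20; W sinα = 51.3
Slice 4: Δl = 1.6/cos26.0° = 1.780 m; N'_4 = 84·cos26.0° − 5·1.780 = 66.6; c'Δl = 3.56; W sinα = 36.8
Slice 5: Δl = 3.1/cos38.9° = 3.983 m; N'_5 = 81·cos38.9° − 2·3.983 = 55.1; c'Δl = 7.97; W sinα = 50.9
Σc'Δl = 26.0 kN/m; ΣN' = 298.0 kN/m; ΣW sinα = 139.9 kN/m
Resisting = 26.0 + 298.0·tan26.1° = 26.0 + 146.0 = 171.9 kN/m
FS = 171.9 / 139.9 = 1.229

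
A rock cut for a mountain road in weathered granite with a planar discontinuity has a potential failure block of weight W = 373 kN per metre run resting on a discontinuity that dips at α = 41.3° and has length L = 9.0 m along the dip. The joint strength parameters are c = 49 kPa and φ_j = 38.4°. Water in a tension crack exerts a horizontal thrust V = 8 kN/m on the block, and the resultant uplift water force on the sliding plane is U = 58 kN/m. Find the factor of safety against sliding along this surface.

Resolving the block weight along and normal to the plane and applying the Mohr–Coulomb strength on the joint:
N' = W cosα − U − V sinα = 373·cos41.3° − 58 − 8·sin41.3° = 216.9 kN/m
Driving force T = W sinα + V cosα = 373·sin41.3° + 8·cos41.3° = 252.2 kN/m
Resisting force R = c·L + N'·tanφ_j = 49·9.0 + 216.9·tan38.4° = 441.0 + 171.9 = 612.9 kN/m
FS = R / T = 612.9 / 252.2 = 2.430

FS = 2.43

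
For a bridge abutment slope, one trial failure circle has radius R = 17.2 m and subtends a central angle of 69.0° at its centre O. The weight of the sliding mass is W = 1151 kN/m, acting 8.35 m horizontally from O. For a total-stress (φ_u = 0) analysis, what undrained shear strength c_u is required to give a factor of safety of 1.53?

c_u = 41.3 kPa

FS = c_u·L_a·R / (W·d), so c_u = FS·W·d / (L_a·R).
Arc length L_a = R·θ = 17.2·(69.0°·π/180) = 17.2·1.2043 = 20.71 m
c_u = 1.53·1151·8.35 / (20.71·17.2) = 14704.6 / 356.27 = 41.27 kPa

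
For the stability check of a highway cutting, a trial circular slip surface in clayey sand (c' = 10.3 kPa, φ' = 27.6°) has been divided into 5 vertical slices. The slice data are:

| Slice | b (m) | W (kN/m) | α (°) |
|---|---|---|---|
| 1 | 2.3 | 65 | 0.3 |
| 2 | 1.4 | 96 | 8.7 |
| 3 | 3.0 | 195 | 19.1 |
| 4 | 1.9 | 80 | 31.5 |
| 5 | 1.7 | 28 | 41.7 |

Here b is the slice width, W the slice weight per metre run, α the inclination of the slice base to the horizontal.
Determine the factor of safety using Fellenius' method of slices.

Ordinary method of slices: FS = Σ[c'·Δl_i + (W_i cosα_i)·tanφ'] / Σ W_i sinα_i, with Δl_i = b_i / cosα_i.
Slice 1: Δl = 2.3/cos0.3° = 2.300 m; N'_1 = 65·cos0.3° = 65.0; c'Δl = 23.69; W sinα = 0.3
Slice 2: Δl = 1.4/cos8.7° = 1.416 m; N'_2 = 96·cos8.7° = 94.9; c'Δl = 14.59; W sinα = 14.5
Slice 3: Δl = 3.0/cos19.1° = 3.175 m; N'_3 = 195·cos19.1° = 184.3; c'Δl = 32.70; W sinα = 63.8
Slice 4: Δl = 1.9/cos31.5° = 2.228 m; N'_4 = 80·cos31.5° = 68.2; c'Δl = 22.95; W sinα = 41.8
Slice 5: Δl = 1.7/cos41.7° = 2.277 m; N'_5 = 28·cos41.7° = 20.9; c'Δl = 23.45; W sinα = 18.6
Σc'Δl = 117.4 kN/m; ΣN' = 433.3 kN/m; ΣW sinα = 139.1 kN/m
Resisting = 117.4 + 433.3·tan27.6° = 117.4 + 226.5 = 343.9 kN/m
FS = 343.9 / 139.1 = 2.472

FS = 2.47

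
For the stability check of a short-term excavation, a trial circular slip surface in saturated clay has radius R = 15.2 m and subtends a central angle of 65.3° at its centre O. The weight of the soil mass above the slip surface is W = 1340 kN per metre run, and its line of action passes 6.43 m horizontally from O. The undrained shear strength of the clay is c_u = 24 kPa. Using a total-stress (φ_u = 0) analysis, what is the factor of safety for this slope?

Taking moments about the centre O, the resisting moment is provided by the undrained shear strength acting along the arc:
Arc length L_a = R·θ = 15.2·(65.3°·π/180) = 15.2·1.1397 = 17.32 m
M_R = c_u·L_a·R = 24·17.32·15.2 = 6319.6 kN·m/m
M_D = W·d = 1340·6.43 = 8616.2 kN·m/m
FS = M_R / M_D = 6319.6 / 8616.2 = 0.733

FS = 0.73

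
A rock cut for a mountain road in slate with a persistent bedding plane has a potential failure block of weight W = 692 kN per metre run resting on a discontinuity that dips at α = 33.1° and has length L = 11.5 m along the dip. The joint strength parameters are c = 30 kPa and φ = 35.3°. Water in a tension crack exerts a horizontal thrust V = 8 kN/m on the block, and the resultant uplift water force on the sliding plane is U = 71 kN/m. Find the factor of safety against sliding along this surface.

Resolving the block weight along and normal to the plane and applying the Mohr–Coulomb strength on the joint:
N' = W cosα − U − V sinα = 692·cos33.1° − 71 − 8·sin33.1° = 504.3 kN/m
Driving force T = W sinα + V cosα = 692·sin33.1° + 8·cos33.1° = 384.6 kN/m
Resisting force R = c·L + N'·tanφ = 30·11.5 + 504.3·tan35.3° = 345.0 + 357.1 = 702.1 kN/m
FS = R / T = 702.1 / 384.6 = 1.825

FS = 1.83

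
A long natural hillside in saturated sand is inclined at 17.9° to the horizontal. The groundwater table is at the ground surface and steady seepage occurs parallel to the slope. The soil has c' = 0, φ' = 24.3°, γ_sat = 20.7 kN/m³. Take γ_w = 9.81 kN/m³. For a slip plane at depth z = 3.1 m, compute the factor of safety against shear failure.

FS = 0.74

With seepage parallel to the slope and the water table at the surface, the effective normal stress on the slip plane uses the buoyant unit weight γ' = γ_sat − γ_w while the driving shear stress uses γ_sat:
FS = [c' + γ' z cos²β tanφ'] / [γ_sat z sinβ cosβ]
(For c' = 0 this reduces to FS = (γ'/γ_sat)·tanφ'/tanβ.)
γ' = 20.7 − 9.81 = 10.89 kN/m³
Numerator = 0.0 + 10.89·3.1·cos²17.9°·tan24.3° = 0.0 + 10.89·3.1·0.9055·0.4515 = 13.803 kPa
Denominator = 20.7·3.1·sin17.9°·cos17.9° = 20.7·3.1·0.3074·0.9516 = 18.768 kPa
FS = 13.803 / 18.768 = 0.735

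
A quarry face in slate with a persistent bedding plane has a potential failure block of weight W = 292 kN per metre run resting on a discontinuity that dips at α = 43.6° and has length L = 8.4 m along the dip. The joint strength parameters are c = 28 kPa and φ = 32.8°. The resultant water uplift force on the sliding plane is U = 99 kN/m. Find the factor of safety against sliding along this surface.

FS = 1.53

Resolving the block weight along and normal to the plane and applying the Mohr–Coulomb strength on the joint:
N' = W cosα − U = 292·cos43.6° − 99 = 112.5 kN/m
Driving force T = W sinα = 292·sin43.6° = 201.4 kN/m
Resisting force R = c·L + N'·tanφ = 28·8.4 + 112.5·tan32.8° = 235.2 + 72.5 = 307.7 kN/m
FS = R / T = 307.7 / 201.4 = 1.528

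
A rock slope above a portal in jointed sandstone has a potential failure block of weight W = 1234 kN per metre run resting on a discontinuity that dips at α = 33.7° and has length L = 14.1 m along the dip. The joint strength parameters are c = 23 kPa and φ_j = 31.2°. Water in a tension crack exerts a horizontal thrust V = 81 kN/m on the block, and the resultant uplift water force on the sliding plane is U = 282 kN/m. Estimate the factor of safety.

Resolving the block weight along and normal to the plane and applying the Mohr–Coulomb strength on the joint:
N' = W cosα − U − V sinα = 1234·cos33.7° − 282 − 81·sin33.7° = 699.7 kN/m
Driving force T = W sinα + V cosα = 1234·sin33.7° + 81·cos33.7° = 752.1 kN/m
Resisting force R = c·L + N'·tanφ_j = 23·14.1 + 699.7·tan31.2° = 324.3 + 423.7 = 748.0 kN/m
FS = R / T = 748.0 / 752.1 = 0.995

FS = 0.99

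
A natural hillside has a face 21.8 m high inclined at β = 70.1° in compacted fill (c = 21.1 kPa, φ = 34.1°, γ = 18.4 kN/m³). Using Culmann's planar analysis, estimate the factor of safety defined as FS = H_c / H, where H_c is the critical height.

H_c = (4c/γ) · sinβ cosφ / [1 − cos(β − φ)]
    = (4·21.1/18.4) · sin70.1°·cos34.1° / [1 − cos36.0°]
    = 4.587 · 0.7786 / 0.1910 = 18.70 m
FS = H_c / H = 18.70 / 21.8 = 0.858

FS = 0.86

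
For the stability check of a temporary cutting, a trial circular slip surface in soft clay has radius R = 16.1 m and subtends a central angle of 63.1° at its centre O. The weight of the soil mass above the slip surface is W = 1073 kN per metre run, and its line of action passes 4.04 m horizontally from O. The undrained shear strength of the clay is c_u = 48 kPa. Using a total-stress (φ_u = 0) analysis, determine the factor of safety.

FS = 3.16

Taking moments about the centre O, the resisting moment is provided by the undrained shear strength acting along the arc:
Arc length L_a = R·θ = 16.1·(63.1°·π/180) = 16.1·1.1013 = 17.73 m
M_R = c_u·L_a·R = 48·17.73·16.1 = 13702.5 kN·m/m
M_D = W·d = 1073·4.04 = 4334.9 kN·m/m
FS = M_R / M_D = 13702.5 / 4334.9 = 3.161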